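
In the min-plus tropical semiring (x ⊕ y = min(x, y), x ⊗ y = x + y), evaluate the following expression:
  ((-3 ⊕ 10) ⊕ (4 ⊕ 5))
((-3 ⊕ 10) ⊕ (4 ⊕ 5)) = -3

Expand innermost to outermost. Recall ⊕ takes the minimum of its arguments and ⊗ takes their sum. Working out the expression ((-3 ⊕ 10) ⊕ (4 ⊕ 5)) gives -3.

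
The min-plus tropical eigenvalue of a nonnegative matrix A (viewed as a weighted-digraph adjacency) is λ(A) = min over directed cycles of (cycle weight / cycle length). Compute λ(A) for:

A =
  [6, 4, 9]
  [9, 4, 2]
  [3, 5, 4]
λ(A) = 3

Enumerate directed cycles and compute their means (weight / length). Sample:
  cycle 0 → 0: weight = 6, length = 1, mean = 6/1 ≈ 6.000
  cycle 1 → 1: weight = 4, length = 1, mean = 4/1 ≈ 4.000
  cycle 2 → 2: weight = 4, length = 1, mean = 4/1 ≈ 4.000
  cycle 0 → 1 → 0: weight = 13, length = 2, mean = 13/2 ≈ 6.500
  cycle 0 → 2 → 0: weight = 12, length = 2, mean = 12/2 ≈ 6.000
  cycle 1 → 0 → 1: weight = 13, length = 2, mean = 13/2 ≈ 6.500
Minimum mean = 3.000, attained e.g. along the cycle 0 → 1 → 2 → 0 with weight 9 and length 3. So λ(A) = 9/3 = 3.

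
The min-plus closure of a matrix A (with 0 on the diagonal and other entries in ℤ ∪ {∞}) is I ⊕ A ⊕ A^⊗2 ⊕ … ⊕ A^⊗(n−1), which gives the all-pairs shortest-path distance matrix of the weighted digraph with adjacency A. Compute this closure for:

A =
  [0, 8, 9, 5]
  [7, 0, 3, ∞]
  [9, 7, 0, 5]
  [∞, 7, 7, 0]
Closure =
  [0, 8, 9, 5]
  [7, 0, 3, 8]
  [9, 7, 0, 5]
  [14, 7, 7, 0]

This is the Floyd-Warshall all-pairs shortest-path computation. For each intermediate vertex k = 0, 1, …, 3, update dist[i][j] ← min(dist[i][j], dist[i][k] + dist[k][j]). The final matrix gives, for each (i, j), the minimum total weight of any directed path from i to j (possibly empty when i = j).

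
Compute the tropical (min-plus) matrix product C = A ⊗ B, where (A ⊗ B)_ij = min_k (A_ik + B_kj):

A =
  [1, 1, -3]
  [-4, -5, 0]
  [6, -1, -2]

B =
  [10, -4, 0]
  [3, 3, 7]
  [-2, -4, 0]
A ⊗ B =
  [-5, -7, -3]
  [-2, -8, -4]
  [-4, -6, -2]

Apply the min-plus product entry-by-entry:
  C[0][0] = min over k of (A[0][0] + B[0][0] = 1 + 10 = 11, A[0][1] + B[1][0] = 1 + 3 = 4, A[0][2] + B[2][0] = -3 + -2 = -5) = -5 (attained at k = 2)
  C[0][1] = min over k of (A[0][0] + B[0][1] = 1 + -4 = -3, A[0][1] + B[1][1] = 1 + 3 = 4, A[0][2] + B[2][1] = -3 + -4 = -7) = -7 (attained at k = 2)
  C[0][2] = min over k of (A[0][0] + B[0][2] = 1 + 0 = 1, A[0][1] + B[1][2] = 1 + 7 = 8, A[0][2] + B[2][2] = -3 + 0 = -3) = -3 (attained at k = 2)
  C[1][0] = min over k of (A[1][0] + B[0][0] = -4 + 10 = 6, A[1][1] + B[1][0] = -5 + 3 = -2, A[1][2] + B[2][0] = 0 + -2 = -2) = -2 (attained at k = 1)
  C[1][1] = min over k of (A[1][0] + B[0][1] = -4 + -4 = -8, A[1][1] + B[1][1] = -5 + 3 = -2, A[1][2] + B[2][1] = 0 + -4 = -4) = -8 (attained at k = 0)
  C[1][2] = min over k of (A[1][0] + B[0][2] = -4 + 0 = -4, A[1][1] + B[1][2] = -5 + 7 = 2, A[1][2] + B[2][2] = 0 + 0 = 0) = -4 (attained at k = 0)
  C[2][0] = min over k of (A[2][0] + B[0][0] = 6 + 10 = 16, A[2][1] + B[1][0] = -1 + 3 = 2, A[2][2] + B[2][0] = -2 + -2 = -4) = -4 (attained at k = 2)
  C[2][1] = min over k of (A[2][0] + B[0][1] = 6 + -4 = 2, A[2][1] + B[1][1] = -1 + 3 = 2, A[2][2] + B[2][1] = -2 + -4 = -6) = -6 (attained at k = 2)
  C[2][2] = min over k of (A[2][0] + B[0][2] = 6 + 0 = 6, A[2][1] + B[1][2] = -1 + 7 = 6, A[2][2] + B[2][2] = -2 + 0 = -2) = -2 (attained at k = 2)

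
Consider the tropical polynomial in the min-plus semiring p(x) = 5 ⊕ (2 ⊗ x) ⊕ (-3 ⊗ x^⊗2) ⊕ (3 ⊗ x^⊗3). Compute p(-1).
p(-1) = -5

A tropical monomial a ⊗ x^⊗i evaluates to a + i · x. Evaluating each term at x = -1:
  Term 0 contributes 5 + 0 · -1 = 5
  Term 1 contributes 2 + 1 · -1 = 1
  Term 2 contributes -3 + 2 · -1 = -5
  Term 3 contributes 3 + 3 · -1 = 0
p(-1) = ⊕ of these = min[5, 1, -5, 0] = -5.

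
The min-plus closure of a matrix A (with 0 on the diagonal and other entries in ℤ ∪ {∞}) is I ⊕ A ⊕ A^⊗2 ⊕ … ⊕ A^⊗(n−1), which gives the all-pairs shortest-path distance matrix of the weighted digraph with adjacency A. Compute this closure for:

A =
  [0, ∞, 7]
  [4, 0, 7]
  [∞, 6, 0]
Closure =
  [0, 13, 7]
  [4, 0, 7]
  [10, 6, 0]

This is the Floyd-Warshall all-pairs shortest-path computation. For each intermediate vertex k = 0, 1, …, 2, update dist[i][j] ← min(dist[i][j], dist[i][k] + dist[k][j]). The final matrix gives, for each (i, j), the minimum total weight of any directed path from i to j (possibly empty when i = j).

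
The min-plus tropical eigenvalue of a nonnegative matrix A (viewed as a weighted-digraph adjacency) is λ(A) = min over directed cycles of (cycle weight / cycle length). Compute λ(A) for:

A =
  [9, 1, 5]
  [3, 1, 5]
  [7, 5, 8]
λ(A) = 1

Enumerate directed cycles and compute their means (weight / length). Sample:
  cycle 0 → 0: weight = 9, length = 1, mean = 9/1 ≈ 9.000
  cycle 1 → 1: weight = 1, length = 1, mean = 1/1 ≈ 1.000
  cycle 2 → 2: weight = 8, length = 1, mean = 8/1 ≈ 8.000
  cycle 0 → 1 → 0: weight = 4, length = 2, mean = 4/2 ≈ 2.000
  cycle 0 → 2 → 0: weight = 12, length = 2, mean = 12/2 ≈ 6.000
  cycle 1 → 0 → 1: weight = 4, length = 2, mean = 4/2 ≈ 2.000
Minimum mean = 1.000, attained e.g. along the cycle 1 → 1 with weight 1 and length 1. So λ(A) = 1/1 = 1.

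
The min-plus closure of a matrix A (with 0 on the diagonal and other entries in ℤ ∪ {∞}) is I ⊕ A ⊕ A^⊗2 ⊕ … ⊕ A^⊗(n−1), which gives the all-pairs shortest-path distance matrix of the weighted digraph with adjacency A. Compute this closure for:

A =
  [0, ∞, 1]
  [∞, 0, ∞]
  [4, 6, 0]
Closure =
  [0, 7, 1]
  [∞, 0, ∞]
  [4, 6, 0]

This is the Floyd-Warshall all-pairs shortest-path computation. For each intermediate vertex k = 0, 1, …, 2, update dist[i][j] ← min(dist[i][j], dist[i][k] + dist[k][j]). The final matrix gives, for each (i, j), the minimum total weight of any directed path from i to j (possibly empty when i = j).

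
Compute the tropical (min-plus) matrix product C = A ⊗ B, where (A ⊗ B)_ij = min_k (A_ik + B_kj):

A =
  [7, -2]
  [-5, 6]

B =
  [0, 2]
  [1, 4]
A ⊗ B =
  [-1, 2]
  [-5, -3]

Apply the min-plus product entry-by-entry:
  C[0][0] = min over k of (A[0][0] + B[0][0] = 7 + 0 = 7, A[0][1] + B[1][0] = -2 + 1 = -1) = -1 (attained at k = 1)
  C[0][1] = min over k of (A[0][0] + B[0][1] = 7 + 2 = 9, A[0][1] + B[1][1] = -2 + 4 = 2) = 2 (attained at k = 1)
  C[1][0] = min over k of (A[1][0] + B[0][0] = -5 + 0 = -5, A[1][1] + B[1][0] = 6 + 1 = 7) = -5 (attained at k = 0)
  C[1][1] = min over k of (A[1][0] + B[0][1] = -5 + 2 = -3, A[1][1] + B[1][1] = 6 + 4 = 10) = -3 (attained at k = 0)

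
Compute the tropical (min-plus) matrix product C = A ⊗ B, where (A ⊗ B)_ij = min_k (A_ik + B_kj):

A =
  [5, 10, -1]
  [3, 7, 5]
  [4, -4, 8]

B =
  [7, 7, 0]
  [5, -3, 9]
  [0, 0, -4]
A ⊗ B =
  [-1, -1, -5]
  [5, 4, 1]
  [1, -7, 4]

Apply the min-plus product entry-by-entry:
  C[0][0] = min over k of (A[0][0] + B[0][0] = 5 + 7 = 12, A[0][1] + B[1][0] = 10 + 5 = 15, A[0][2] + B[2][0] = -1 + 0 = -1) = -1 (attained at k = 2)
  C[0][1] = min over k of (A[0][0] + B[0][1] = 5 + 7 = 12, A[0][1] + B[1][1] = 10 + -3 = 7, A[0][2] + B[2][1] = -1 + 0 = -1) = -1 (attained at k = 2)
  C[0][2] = min over k of (A[0][0] + B[0][2] = 5 + 0 = 5, A[0][1] + B[1][2] = 10 + 9 = 19, A[0][2] + B[2][2] = -1 + -4 = -5) = -5 (attained at k = 2)
  C[1][0] = min over k of (A[1][0] + B[0][0] = 3 + 7 = 10, A[1][1] + B[1][0] = 7 + 5 = 12, A[1][2] + B[2][0] = 5 + 0 = 5) = 5 (attained at k = 2)
  C[1][1] = min over k of (A[1][0] + B[0][1] = 3 + 7 = 10, A[1][1] + B[1][1] = 7 + -3 = 4, A[1][2] + B[2][1] = 5 + 0 = 5) = 4 (attained at k = 1)
  C[1][2] = min over k of (A[1][0] + B[0][2] = 3 + 0 = 3, A[1][1] + B[1][2] = 7 + 9 = 16, A[1][2] + B[2][2] = 5 + -4 = 1) = 1 (attained at k = 2)
  C[2][0] = min over k of (A[2][0] + B[0][0] = 4 + 7 = 11, A[2][1] + B[1][0] = -4 + 5 = 1, A[2][2] + B[2][0] = 8 + 0 = 8) = 1 (attained at k = 1)
  C[2][1] = min over k of (A[2][0] + B[0][1] = 4 + 7 = 11, A[2][1] + B[1][1] = -4 + -3 = -7, A[2][2] + B[2][1] = 8 + 0 = 8) = -7 (attained at k = 1)
  C[2][2] = min over k of (A[2][0] + B[0][2] = 4 + 0 = 4, A[2][1] + B[1][2] = -4 + 9 = 5, A[2][2] + B[2][2] = 8 + -4 = 4) = 4 (attained at k = 0)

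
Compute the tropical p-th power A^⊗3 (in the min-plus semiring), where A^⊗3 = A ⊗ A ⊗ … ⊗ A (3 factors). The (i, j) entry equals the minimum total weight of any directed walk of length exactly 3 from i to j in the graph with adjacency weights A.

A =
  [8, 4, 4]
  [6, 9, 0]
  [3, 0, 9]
A^⊗3 =
  [7, 4, 4]
  [6, 7, 0]
  [3, 0, 7]

Each entry (A^⊗3)_ij equals the minimum over all length-3 walks i = v_0 → v_1 → … → v_3 = j of Σ_t A[v_t][v_{t+1}]. For example, for (i, j) = (0, 2) we minimise over 9 possible intermediate vertex sequences; the minimum is 4, attained along the walk 0 → 2 → 1 → 2.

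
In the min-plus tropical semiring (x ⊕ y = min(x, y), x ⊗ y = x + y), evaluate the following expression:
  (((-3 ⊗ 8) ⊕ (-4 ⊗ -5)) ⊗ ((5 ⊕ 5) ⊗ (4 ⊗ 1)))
(((-3 ⊗ 8) ⊕ (-4 ⊗ -5)) ⊗ ((5 ⊕ 5) ⊗ (4 ⊗ 1))) = 1

Expand innermost to outermost. Recall ⊕ takes the minimum of its arguments and ⊗ takes their sum. Working out the expression (((-3 ⊗ 8) ⊕ (-4 ⊗ -5)) ⊗ ((5 ⊕ 5) ⊗ (4 ⊗ 1))) gives 1.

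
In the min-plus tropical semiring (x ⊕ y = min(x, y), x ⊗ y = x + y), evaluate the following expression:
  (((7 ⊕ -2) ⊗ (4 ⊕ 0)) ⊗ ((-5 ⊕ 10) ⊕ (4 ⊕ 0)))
(((7 ⊕ -2) ⊗ (4 ⊕ 0)) ⊗ ((-5 ⊕ 10) ⊕ (4 ⊕ 0))) = -7

Expand innermost to outermost. Recall ⊕ takes the minimum of its arguments and ⊗ takes their sum. Working out the expression (((7 ⊕ -2) ⊗ (4 ⊕ 0)) ⊗ ((-5 ⊕ 10) ⊕ (4 ⊕ 0))) gives -7.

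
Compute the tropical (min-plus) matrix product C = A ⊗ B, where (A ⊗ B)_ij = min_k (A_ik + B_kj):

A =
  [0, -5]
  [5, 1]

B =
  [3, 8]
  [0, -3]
A ⊗ B =
  [-5, -8]
  [1, -2]

Apply the min-plus product entry-by-entry:
  C[0][0] = min over k of (A[0][0] + B[0][0] = 0 + 3 = 3, A[0][1] + B[1][0] = -5 + 0 = -5) = -5 (attained at k = 1)
  C[0][1] = min over k of (A[0][0] + B[0][1] = 0 + 8 = 8, A[0][1] + B[1][1] = -5 + -3 = -8) = -8 (attained at k = 1)
  C[1][0] = min over k of (A[1][0] + B[0][0] = 5 + 3 = 8, A[1][1] + B[1][0] = 1 + 0 = 1) = 1 (attained at k = 1)
  C[1][1] = min over k of (A[1][0] + B[0][1] = 5 + 8 = 13, A[1][1] + B[1][1] = 1 + -3 = -2) = -2 (attained at k = 1)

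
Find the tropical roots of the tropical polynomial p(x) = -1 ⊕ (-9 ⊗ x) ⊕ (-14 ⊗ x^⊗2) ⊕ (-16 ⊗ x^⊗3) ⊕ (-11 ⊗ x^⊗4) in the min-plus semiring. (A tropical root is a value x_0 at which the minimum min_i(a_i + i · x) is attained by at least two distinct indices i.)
Roots: {-5, 2, 5, 8}

Each tropical root is a break point of the lower envelope of the lines y = a_i + i · x (there are 5 lines, with slopes 0, 1, ..., 4). Only the lines that attain the minimum somewhere contribute to roots; other lines are dominated. Here the surviving (envelope) indices are i = 4, i = 3, i = 2, i = 1, i = 0.
Intersections between consecutive envelope lines give the roots: for adjacent envelope indices i < j the intersection is x = (a_i − a_j) / (j − i). Reading off the sorted break points: {-5, 2, 5, 8}.
Verification: at each break x_0, at least two indices attain the minimum of min_i(a_i + i · x_0).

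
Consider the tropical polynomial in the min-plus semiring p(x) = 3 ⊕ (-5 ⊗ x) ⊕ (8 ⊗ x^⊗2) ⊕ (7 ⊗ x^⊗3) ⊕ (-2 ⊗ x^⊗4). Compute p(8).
p(8) = 3

A tropical monomial a ⊗ x^⊗i evaluates to a + i · x. Evaluating each term at x = 8:
  Term 0 contributes 3 + 0 · 8 = 3
  Term 1 contributes -5 + 1 · 8 = 3
  Term 2 contributes 8 + 2 · 8 = 24
  Term 3 contributes 7 + 3 · 8 = 31
  Term 4 contributes -2 + 4 · 8 = 30
p(8) = ⊕ of these = min[3, 3, 24, 31, 30] = 3.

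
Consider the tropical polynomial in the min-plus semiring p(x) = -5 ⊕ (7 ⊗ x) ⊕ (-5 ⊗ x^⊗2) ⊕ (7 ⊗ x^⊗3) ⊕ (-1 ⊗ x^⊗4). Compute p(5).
p(5) = -5

A tropical monomial a ⊗ x^⊗i evaluates to a + i · x. Evaluating each term at x = 5:
  Term 0 contributes -5 + 0 · 5 = -5
  Term 1 contributes 7 + 1 · 5 = 12
  Term 2 contributes -5 + 2 · 5 = 5
  Term 3 contributes 7 + 3 · 5 = 22
  Term 4 contributes -1 + 4 · 5 = 19
p(5) = ⊕ of these = min[-5, 12, 5, 22, 19] = -5.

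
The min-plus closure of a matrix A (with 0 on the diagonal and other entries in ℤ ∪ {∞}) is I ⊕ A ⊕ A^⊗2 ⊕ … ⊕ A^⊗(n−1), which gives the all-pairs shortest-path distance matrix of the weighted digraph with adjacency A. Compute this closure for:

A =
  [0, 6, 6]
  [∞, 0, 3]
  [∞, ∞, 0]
Closure =
  [0, 6, 6]
  [∞, 0, 3]
  [∞, ∞, 0]

This is the Floyd-Warshall all-pairs shortest-path computation. For each intermediate vertex k = 0, 1, …, 2, update dist[i][j] ← min(dist[i][j], dist[i][k] + dist[k][j]). The final matrix gives, for each (i, j), the minimum total weight of any directed path from i to j (possibly empty when i = j).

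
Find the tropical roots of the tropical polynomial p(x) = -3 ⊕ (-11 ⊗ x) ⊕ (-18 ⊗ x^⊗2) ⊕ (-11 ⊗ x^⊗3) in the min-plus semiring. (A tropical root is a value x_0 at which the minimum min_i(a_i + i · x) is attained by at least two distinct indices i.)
Roots: {-7, 7, 8}

Each tropical root is a break point of the lower envelope of the lines y = a_i + i · x (there are 4 lines, with slopes 0, 1, ..., 3). Only the lines that attain the minimum somewhere contribute to roots; other lines are dominated. Here the surviving (envelope) indices are i = 3, i = 2, i = 1, i = 0.
Intersections between consecutive envelope lines give the roots: for adjacent envelope indices i < j the intersection is x = (a_i − a_j) / (j − i). Reading off the sorted break points: {-7, 7, 8}.
Verification: at each break x_0, at least two indices attain the minimum of min_i(a_i + i · x_0).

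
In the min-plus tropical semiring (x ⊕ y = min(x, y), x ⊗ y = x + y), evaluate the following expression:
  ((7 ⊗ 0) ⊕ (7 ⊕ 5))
((7 ⊗ 0) ⊕ (7 ⊕ 5)) = 5

Expand innermost to outermost. Recall ⊕ takes the minimum of its arguments and ⊗ takes their sum. Working out the expression ((7 ⊗ 0) ⊕ (7 ⊕ 5)) gives 5.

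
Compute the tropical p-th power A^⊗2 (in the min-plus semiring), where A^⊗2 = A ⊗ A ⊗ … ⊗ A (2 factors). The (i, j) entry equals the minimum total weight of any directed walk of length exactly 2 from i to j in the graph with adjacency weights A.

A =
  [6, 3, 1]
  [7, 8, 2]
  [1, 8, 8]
A^⊗2 =
  [2, 9, 5]
  [3, 10, 8]
  [7, 4, 2]

Each entry (A^⊗2)_ij equals the minimum over all length-2 walks i = v_0 → v_1 → … → v_2 = j of Σ_t A[v_t][v_{t+1}]. For example, for (i, j) = (0, 2) we minimise over 3 possible intermediate vertex sequences; the minimum is 5, attained along the walk 0 → 1 → 2.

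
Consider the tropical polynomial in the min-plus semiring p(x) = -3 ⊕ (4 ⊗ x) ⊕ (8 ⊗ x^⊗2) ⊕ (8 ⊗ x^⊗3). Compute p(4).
p(4) = -3

A tropical monomial a ⊗ x^⊗i evaluates to a + i · x. Evaluating each term at x = 4:
  Term 0 contributes -3 + 0 · 4 = -3
  Term 1 contributes 4 + 1 · 4 = 8
  Term 2 contributes 8 + 2 · 4 = 16
  Term 3 contributes 8 + 3 · 4 = 20
p(4) = ⊕ of these = min[-3, 8, 16, 20] = -3.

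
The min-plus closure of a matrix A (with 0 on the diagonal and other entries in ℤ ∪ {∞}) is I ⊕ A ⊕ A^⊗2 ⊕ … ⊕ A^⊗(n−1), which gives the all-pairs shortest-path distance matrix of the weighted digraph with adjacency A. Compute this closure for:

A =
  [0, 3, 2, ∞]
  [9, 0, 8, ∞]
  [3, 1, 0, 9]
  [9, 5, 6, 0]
Closure =
  [0, 3, 2, 11]
  [9, 0, 8, 17]
  [3, 1, 0, 9]
  [9, 5, 6, 0]

This is the Floyd-Warshall all-pairs shortest-path computation. For each intermediate vertex k = 0, 1, …, 3, update dist[i][j] ← min(dist[i][j], dist[i][k] + dist[k][j]). The final matrix gives, for each (i, j), the minimum total weight of any directed path from i to j (possibly empty when i = j).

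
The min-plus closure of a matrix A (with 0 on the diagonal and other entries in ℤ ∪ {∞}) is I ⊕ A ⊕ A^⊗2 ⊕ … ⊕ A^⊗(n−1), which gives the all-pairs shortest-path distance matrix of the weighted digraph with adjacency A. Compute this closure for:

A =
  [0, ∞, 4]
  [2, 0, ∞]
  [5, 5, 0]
Closure =
  [0, 9, 4]
  [2, 0, 6]
  [5, 5, 0]

This is the Floyd-Warshall all-pairs shortest-path computation. For each intermediate vertex k = 0, 1, …, 2, update dist[i][j] ← min(dist[i][j], dist[i][k] + dist[k][j]). The final matrix gives, for each (i, j), the minimum total weight of any directed path from i to j (possibly empty when i = j).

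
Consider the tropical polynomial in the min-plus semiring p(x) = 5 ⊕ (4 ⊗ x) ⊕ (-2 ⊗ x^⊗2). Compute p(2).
p(2) = 2

A tropical monomial a ⊗ x^⊗i evaluates to a + i · x. Evaluating each term at x = 2:
  Term 0 contributes 5 + 0 · 2 = 5
  Term 1 contributes 4 + 1 · 2 = 6
  Term 2 contributes -2 + 2 · 2 = 2
p(2) = ⊕ of these = min[5, 6, 2] = 2.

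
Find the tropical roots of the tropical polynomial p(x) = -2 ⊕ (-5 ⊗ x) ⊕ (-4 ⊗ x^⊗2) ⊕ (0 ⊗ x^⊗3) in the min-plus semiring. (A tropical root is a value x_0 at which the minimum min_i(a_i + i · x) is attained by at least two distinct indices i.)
Roots: {-4, -1, 3}

Each tropical root is a break point of the lower envelope of the lines y = a_i + i · x (there are 4 lines, with slopes 0, 1, ..., 3). Only the lines that attain the minimum somewhere contribute to roots; other lines are dominated. Here the surviving (envelope) indices are i = 3, i = 2, i = 1, i = 0.
Intersections between consecutive envelope lines give the roots: for adjacent envelope indices i < j the intersection is x = (a_i − a_j) / (j − i). Reading off the sorted break points: {-4, -1, 3}.
Verification: at each break x_0, at least two indices attain the minimum of min_i(a_i + i · x_0).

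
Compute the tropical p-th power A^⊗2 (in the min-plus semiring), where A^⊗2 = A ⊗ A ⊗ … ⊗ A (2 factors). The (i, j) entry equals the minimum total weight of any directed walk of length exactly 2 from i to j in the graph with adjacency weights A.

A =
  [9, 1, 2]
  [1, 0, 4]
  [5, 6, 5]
A^⊗2 =
  [2, 1, 5]
  [1, 0, 3]
  [7, 6, 7]

Each entry (A^⊗2)_ij equals the minimum over all length-2 walks i = v_0 → v_1 → … → v_2 = j of Σ_t A[v_t][v_{t+1}]. For example, for (i, j) = (0, 2) we minimise over 3 possible intermediate vertex sequences; the minimum is 5, attained along the walk 0 → 1 → 2.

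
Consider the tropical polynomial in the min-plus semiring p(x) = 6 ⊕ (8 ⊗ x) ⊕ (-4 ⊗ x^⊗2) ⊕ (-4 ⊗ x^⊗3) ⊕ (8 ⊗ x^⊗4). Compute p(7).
p(7) = 6

A tropical monomial a ⊗ x^⊗i evaluates to a + i · x. Evaluating each term at x = 7:
  Term 0 contributes 6 + 0 · 7 = 6
  Term 1 contributes 8 + 1 · 7 = 15
  Term 2 contributes -4 + 2 · 7 = 10
  Term 3 contributes -4 + 3 · 7 = 17
  Term 4 contributes 8 + 4 · 7 = 36
p(7) = ⊕ of these = min[6, 15, 10, 17, 36] = 6.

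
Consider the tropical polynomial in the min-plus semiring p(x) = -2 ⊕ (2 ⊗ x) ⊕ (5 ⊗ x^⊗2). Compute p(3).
p(3) = -2

A tropical monomial a ⊗ x^⊗i evaluates to a + i · x. Evaluating each term at x = 3:
  Term 0 contributes -2 + 0 · 3 = -2
  Term 1 contributes 2 + 1 · 3 = 5
  Term 2 contributes 5 + 2 · 3 = 11
p(3) = ⊕ of these = min[-2, 5, 11] = -2.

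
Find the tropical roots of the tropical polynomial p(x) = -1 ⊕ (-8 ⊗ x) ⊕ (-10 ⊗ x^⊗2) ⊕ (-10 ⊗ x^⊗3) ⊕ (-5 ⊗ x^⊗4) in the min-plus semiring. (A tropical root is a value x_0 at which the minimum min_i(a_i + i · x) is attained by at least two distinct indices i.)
Roots: {-5, 0, 2, 7}

Each tropical root is a break point of the lower envelope of the lines y = a_i + i · x (there are 5 lines, with slopes 0, 1, ..., 4). Only the lines that attain the minimum somewhere contribute to roots; other lines are dominated. Here the surviving (envelope) indices are i = 4, i = 3, i = 2, i = 1, i = 0.
Intersections between consecutive envelope lines give the roots: for adjacent envelope indices i < j the intersection is x = (a_i − a_j) / (j − i). Reading off the sorted break points: {-5, 0, 2, 7}.
Verification: at each break x_0, at least two indices attain the minimum of min_i(a_i + i · x_0).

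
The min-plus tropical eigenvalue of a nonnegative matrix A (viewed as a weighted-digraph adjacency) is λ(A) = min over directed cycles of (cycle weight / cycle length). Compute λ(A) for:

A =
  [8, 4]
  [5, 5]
λ(A) = 9/2

Enumerate directed cycles and compute their means (weight / length). Sample:
  cycle 0 → 0: weight = 8, length = 1, mean = 8/1 ≈ 8.000
  cycle 1 → 1: weight = 5, length = 1, mean = 5/1 ≈ 5.000
  cycle 0 → 1 → 0: weight = 9, length = 2, mean = 9/2 ≈ 4.500
  cycle 1 → 0 → 1: weight = 9, length = 2, mean = 9/2 ≈ 4.500
Minimum mean = 4.500, attained e.g. along the cycle 0 → 1 → 0 with weight 9 and length 2. So λ(A) = 9/2 = 9/2.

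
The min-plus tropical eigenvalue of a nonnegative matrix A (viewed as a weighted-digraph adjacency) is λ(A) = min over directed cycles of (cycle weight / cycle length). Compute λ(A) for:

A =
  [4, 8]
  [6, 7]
λ(A) = 4

Enumerate directed cycles and compute their means (weight / length). Sample:
  cycle 0 → 0: weight = 4, length = 1, mean = 4/1 ≈ 4.000
  cycle 1 → 1: weight = 7, length = 1, mean = 7/1 ≈ 7.000
  cycle 0 → 1 → 0: weight = 14, length = 2, mean = 14/2 ≈ 7.000
  cycle 1 → 0 → 1: weight = 14, length = 2, mean = 14/2 ≈ 7.000
Minimum mean = 4.000, attained e.g. along the cycle 0 → 0 with weight 4 and length 1. So λ(A) = 4/1 = 4.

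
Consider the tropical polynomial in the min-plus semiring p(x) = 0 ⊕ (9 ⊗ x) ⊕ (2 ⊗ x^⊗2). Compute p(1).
p(1) = 0

A tropical monomial a ⊗ x^⊗i evaluates to a + i · x. Evaluating each term at x = 1:
  Term 0 contributes 0 + 0 · 1 = 0
  Term 1 contributes 9 + 1 · 1 = 10
  Term 2 contributes 2 + 2 · 1 = 4
p(1) = ⊕ of these = min[0, 10, 4] = 0.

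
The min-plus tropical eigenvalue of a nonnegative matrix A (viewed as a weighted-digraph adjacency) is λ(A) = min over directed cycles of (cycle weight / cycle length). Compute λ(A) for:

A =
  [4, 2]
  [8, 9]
λ(A) = 4

Enumerate directed cycles and compute their means (weight / length). Sample:
  cycle 0 → 0: weight = 4, length = 1, mean = 4/1 ≈ 4.000
  cycle 1 → 1: weight = 9, length = 1, mean = 9/1 ≈ 9.000
  cycle 0 → 1 → 0: weight = 10, length = 2, mean = 10/2 ≈ 5.000
  cycle 1 → 0 → 1: weight = 10, length = 2, mean = 10/2 ≈ 5.000
Minimum mean = 4.000, attained e.g. along the cycle 0 → 0 with weight 4 and length 1. So λ(A) = 4/1 = 4.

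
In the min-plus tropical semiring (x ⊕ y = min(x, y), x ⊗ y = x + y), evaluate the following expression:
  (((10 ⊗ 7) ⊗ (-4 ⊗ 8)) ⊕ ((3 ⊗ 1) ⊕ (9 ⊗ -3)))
(((10 ⊗ 7) ⊗ (-4 ⊗ 8)) ⊕ ((3 ⊗ 1) ⊕ (9 ⊗ -3))) = 4

Expand innermost to outermost. Recall ⊕ takes the minimum of its arguments and ⊗ takes their sum. Working out the expression (((10 ⊗ 7) ⊗ (-4 ⊗ 8)) ⊕ ((3 ⊗ 1) ⊕ (9 ⊗ -3))) gives 4.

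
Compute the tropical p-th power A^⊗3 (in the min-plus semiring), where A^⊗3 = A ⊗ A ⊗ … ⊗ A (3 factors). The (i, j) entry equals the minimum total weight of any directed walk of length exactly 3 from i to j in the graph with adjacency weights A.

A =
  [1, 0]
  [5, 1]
A^⊗3 =
  [3, 2]
  [7, 3]

Each entry (A^⊗3)_ij equals the minimum over all length-3 walks i = v_0 → v_1 → … → v_3 = j of Σ_t A[v_t][v_{t+1}]. For example, for (i, j) = (0, 1) we minimise over 4 possible intermediate vertex sequences; the minimum is 2, attained along the walk 0 → 0 → 0 → 1.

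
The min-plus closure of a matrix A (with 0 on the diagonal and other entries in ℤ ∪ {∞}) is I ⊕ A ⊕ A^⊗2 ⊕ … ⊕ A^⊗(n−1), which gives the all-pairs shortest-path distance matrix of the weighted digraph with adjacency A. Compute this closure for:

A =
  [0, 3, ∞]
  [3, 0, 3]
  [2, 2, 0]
Closure =
  [0, 3, 6]
  [3, 0, 3]
  [2, 2, 0]

This is the Floyd-Warshall all-pairs shortest-path computation. For each intermediate vertex k = 0, 1, …, 2, update dist[i][j] ← min(dist[i][j], dist[i][k] + dist[k][j]). The final matrix gives, for each (i, j), the minimum total weight of any directed path from i to j (possibly empty when i = j).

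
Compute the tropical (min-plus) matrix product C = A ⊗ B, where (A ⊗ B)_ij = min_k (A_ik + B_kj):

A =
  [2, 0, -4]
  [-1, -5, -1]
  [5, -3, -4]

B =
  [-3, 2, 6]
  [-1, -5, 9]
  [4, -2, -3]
A ⊗ B =
  [-1, -6, -7]
  [-6, -10, -4]
  [-4, -8, -7]

Apply the min-plus product entry-by-entry:
  C[0][0] = min over k of (A[0][0] + B[0][0] = 2 + -3 = -1, A[0][1] + B[1][0] = 0 + -1 = -1, A[0][2] + B[2][0] = -4 + 4 = 0) = -1 (attained at k = 0)
  C[0][1] = min over k of (A[0][0] + B[0][1] = 2 + 2 = 4, A[0][1] + B[1][1] = 0 + -5 = -5, A[0][2] + B[2][1] = -4 + -2 = -6) = -6 (attained at k = 2)
  C[0][2] = min over k of (A[0][0] + B[0][2] = 2 + 6 = 8, A[0][1] + B[1][2] = 0 + 9 = 9, A[0][2] + B[2][2] = -4 + -3 = -7) = -7 (attained at k = 2)
  C[1][0] = min over k of (A[1][0] + B[0][0] = -1 + -3 = -4, A[1][1] + B[1][0] = -5 + -1 = -6, A[1][2] + B[2][0] = -1 + 4 = 3) = -6 (attained at k = 1)
  C[1][1] = min over k of (A[1][0] + B[0][1] = -1 + 2 = 1, A[1][1] + B[1][1] = -5 + -5 = -10, A[1][2] + B[2][1] = -1 + -2 = -3) = -10 (attained at k = 1)
  C[1][2] = min over k of (A[1][0] + B[0][2] = -1 + 6 = 5, A[1][1] + B[1][2] = -5 + 9 = 4, A[1][2] + B[2][2] = -1 + -3 = -4) = -4 (attained at k = 2)
  C[2][0] = min over k of (A[2][0] + B[0][0] = 5 + -3 = 2, A[2][1] + B[1][0] = -3 + -1 = -4, A[2][2] + B[2][0] = -4 + 4 = 0) = -4 (attained at k = 1)
  C[2][1] = min over k of (A[2][0] + B[0][1] = 5 + 2 = 7, A[2][1] + B[1][1] = -3 + -5 = -8, A[2][2] + B[2][1] = -4 + -2 = -6) = -8 (attained at k = 1)
  C[2][2] = min over k of (A[2][0] + B[0][2] = 5 + 6 = 11, A[2][1] + B[1][2] = -3 + 9 = 6, A[2][2] + B[2][2] = -4 + -3 = -7) = -7 (attained at k = 2)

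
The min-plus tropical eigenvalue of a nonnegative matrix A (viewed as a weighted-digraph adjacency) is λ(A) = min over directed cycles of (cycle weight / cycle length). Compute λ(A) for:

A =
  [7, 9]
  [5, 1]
λ(A) = 1

Enumerate directed cycles and compute their means (weight / length). Sample:
  cycle 0 → 0: weight = 7, length = 1, mean = 7/1 ≈ 7.000
  cycle 1 → 1: weight = 1, length = 1, mean = 1/1 ≈ 1.000
  cycle 0 → 1 → 0: weight = 14, length = 2, mean = 14/2 ≈ 7.000
  cycle 1 → 0 → 1: weight = 14, length = 2, mean = 14/2 ≈ 7.000
Minimum mean = 1.000, attained e.g. along the cycle 1 → 1 with weight 1 and length 1. So λ(A) = 1/1 = 1.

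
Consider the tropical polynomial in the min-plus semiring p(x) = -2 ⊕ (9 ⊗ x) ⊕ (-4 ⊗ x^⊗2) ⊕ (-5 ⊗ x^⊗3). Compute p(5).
p(5) = -2

A tropical monomial a ⊗ x^⊗i evaluates to a + i · x. Evaluating each term at x = 5:
  Term 0 contributes -2 + 0 · 5 = -2
  Term 1 contributes 9 + 1 · 5 = 14
  Term 2 contributes -4 + 2 · 5 = 6
  Term 3 contributes -5 + 3 · 5 = 10
p(5) = ⊕ of these = min[-2, 14, 6, 10] = -2.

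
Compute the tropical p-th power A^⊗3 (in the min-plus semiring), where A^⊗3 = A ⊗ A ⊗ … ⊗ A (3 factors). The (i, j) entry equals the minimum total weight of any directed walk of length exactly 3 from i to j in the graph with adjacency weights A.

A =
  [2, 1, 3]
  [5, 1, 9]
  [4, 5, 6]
A^⊗3 =
  [6, 3, 7]
  [7, 3, 9]
  [8, 6, 9]

Each entry (A^⊗3)_ij equals the minimum over all length-3 walks i = v_0 → v_1 → … → v_3 = j of Σ_t A[v_t][v_{t+1}]. For example, for (i, j) = (0, 2) we minimise over 9 possible intermediate vertex sequences; the minimum is 7, attained along the walk 0 → 0 → 0 → 2.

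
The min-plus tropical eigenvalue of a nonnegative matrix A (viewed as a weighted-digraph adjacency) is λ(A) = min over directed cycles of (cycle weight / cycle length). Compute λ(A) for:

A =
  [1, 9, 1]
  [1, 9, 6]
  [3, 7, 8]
λ(A) = 1

Enumerate directed cycles and compute their means (weight / length). Sample:
  cycle 0 → 0: weight = 1, length = 1, mean = 1/1 ≈ 1.000
  cycle 1 → 1: weight = 9, length = 1, mean = 9/1 ≈ 9.000
  cycle 2 → 2: weight = 8, length = 1, mean = 8/1 ≈ 8.000
  cycle 0 → 1 → 0: weight = 10, length = 2, mean = 10/2 ≈ 5.000
  cycle 0 → 2 → 0: weight = 4, length = 2, mean = 4/2 ≈ 2.000
  cycle 1 → 0 → 1: weight = 10, length = 2, mean = 10/2 ≈ 5.000
Minimum mean = 1.000, attained e.g. along the cycle 0 → 0 with weight 1 and length 1. So λ(A) = 1/1 = 1.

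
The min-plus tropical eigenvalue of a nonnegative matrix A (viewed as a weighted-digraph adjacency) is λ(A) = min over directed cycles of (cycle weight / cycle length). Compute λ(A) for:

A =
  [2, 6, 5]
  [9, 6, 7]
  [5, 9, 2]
λ(A) = 2

Enumerate directed cycles and compute their means (weight / length). Sample:
  cycle 0 → 0: weight = 2, length = 1, mean = 2/1 ≈ 2.000
  cycle 1 → 1: weight = 6, length = 1, mean = 6/1 ≈ 6.000
  cycle 2 → 2: weight = 2, length = 1, mean = 2/1 ≈ 2.000
  cycle 0 → 1 → 0: weight = 15, length = 2, mean = 15/2 ≈ 7.500
  cycle 0 → 2 → 0: weight = 10, length = 2, mean = 10/2 ≈ 5.000
  cycle 1 → 0 → 1: weight = 15, length = 2, mean = 15/2 ≈ 7.500
Minimum mean = 2.000, attained e.g. along the cycle 0 → 0 with weight 2 and length 1. So λ(A) = 2/1 = 2.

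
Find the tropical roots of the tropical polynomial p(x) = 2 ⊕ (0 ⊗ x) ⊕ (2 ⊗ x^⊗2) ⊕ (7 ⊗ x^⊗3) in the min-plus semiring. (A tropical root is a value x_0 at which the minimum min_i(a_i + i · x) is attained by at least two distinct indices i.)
Roots: {-5, -2, 2}

Each tropical root is a break point of the lower envelope of the lines y = a_i + i · x (there are 4 lines, with slopes 0, 1, ..., 3). Only the lines that attain the minimum somewhere contribute to roots; other lines are dominated. Here the surviving (envelope) indices are i = 3, i = 2, i = 1, i = 0.
Intersections between consecutive envelope lines give the roots: for adjacent envelope indices i < j the intersection is x = (a_i − a_j) / (j − i). Reading off the sorted break points: {-5, -2, 2}.
Verification: at each break x_0, at least two indices attain the minimum of min_i(a_i + i · x_0).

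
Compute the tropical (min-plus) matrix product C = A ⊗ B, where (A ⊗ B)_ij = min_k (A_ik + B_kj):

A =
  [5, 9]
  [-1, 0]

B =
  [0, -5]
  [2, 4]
A ⊗ B =
  [5, 0]
  [-1, -6]

Apply the min-plus product entry-by-entry:
  C[0][0] = min over k of (A[0][0] + B[0][0] = 5 + 0 = 5, A[0][1] + B[1][0] = 9 + 2 = 11) = 5 (attained at k = 0)
  C[0][1] = min over k of (A[0][0] + B[0][1] = 5 + -5 = 0, A[0][1] + B[1][1] = 9 + 4 = 13) = 0 (attained at k = 0)
  C[1][0] = min over k of (A[1][0] + B[0][0] = -1 + 0 = -1, A[1][1] + B[1][0] = 0 + 2 = 2) = -1 (attained at k = 0)
  C[1][1] = min over k of (A[1][0] + B[0][1] = -1 + -5 = -6, A[1][1] + B[1][1] = 0 + 4 = 4) = -6 (attained at k = 0)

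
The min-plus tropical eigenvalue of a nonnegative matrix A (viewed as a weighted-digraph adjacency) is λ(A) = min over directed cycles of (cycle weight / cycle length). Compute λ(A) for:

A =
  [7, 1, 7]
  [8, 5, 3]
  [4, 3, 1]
λ(A) = 1

Enumerate directed cycles and compute their means (weight / length). Sample:
  cycle 0 → 0: weight = 7, length = 1, mean = 7/1 ≈ 7.000
  cycle 1 → 1: weight = 5, length = 1, mean = 5/1 ≈ 5.000
  cycle 2 → 2: weight = 1, length = 1, mean = 1/1 ≈ 1.000
  cycle 0 → 1 → 0: weight = 9, length = 2, mean = 9/2 ≈ 4.500
  cycle 0 → 2 → 0: weight = 11, length = 2, mean = 11/2 ≈ 5.500
  cycle 1 → 0 → 1: weight = 9, length = 2, mean = 9/2 ≈ 4.500
Minimum mean = 1.000, attained e.g. along the cycle 2 → 2 with weight 1 and length 1. So λ(A) = 1/1 = 1.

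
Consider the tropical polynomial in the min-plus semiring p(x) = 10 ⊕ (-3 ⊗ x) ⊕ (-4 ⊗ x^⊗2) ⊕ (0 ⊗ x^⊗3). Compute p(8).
p(8) = 5

A tropical monomial a ⊗ x^⊗i evaluates to a + i · x. Evaluating each term at x = 8:
  Term 0 contributes 10 + 0 · 8 = 10
  Term 1 contributes -3 + 1 · 8 = 5
  Term 2 contributes -4 + 2 · 8 = 12
  Term 3 contributes 0 + 3 · 8 = 24
p(8) = ⊕ of these = min[10, 5, 12, 24] = 5.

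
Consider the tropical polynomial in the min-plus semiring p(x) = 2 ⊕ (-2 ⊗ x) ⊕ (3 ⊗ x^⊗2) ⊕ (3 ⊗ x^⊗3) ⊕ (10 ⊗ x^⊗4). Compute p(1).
p(1) = -1

A tropical monomial a ⊗ x^⊗i evaluates to a + i · x. Evaluating each term at x = 1:
  Term 0 contributes 2 + 0 · 1 = 2
  Term 1 contributes -2 + 1 · 1 = -1
  Term 2 contributes 3 + 2 · 1 = 5
  Term 3 contributes 3 + 3 · 1 = 6
  Term 4 contributes 10 + 4 · 1 = 14
p(1) = ⊕ of these = min[2, -1, 5, 6, 14] = -1.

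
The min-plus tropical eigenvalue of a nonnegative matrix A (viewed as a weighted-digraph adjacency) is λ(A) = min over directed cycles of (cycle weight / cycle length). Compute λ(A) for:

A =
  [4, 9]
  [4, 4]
λ(A) = 4

Enumerate directed cycles and compute their means (weight / length). Sample:
  cycle 0 → 0: weight = 4, length = 1, mean = 4/1 ≈ 4.000
  cycle 1 → 1: weight = 4, length = 1, mean = 4/1 ≈ 4.000
  cycle 0 → 1 → 0: weight = 13, length = 2, mean = 13/2 ≈ 6.500
  cycle 1 → 0 → 1: weight = 13, length = 2, mean = 13/2 ≈ 6.500
Minimum mean = 4.000, attained e.g. along the cycle 0 → 0 with weight 4 and length 1. So λ(A) = 4/1 = 4.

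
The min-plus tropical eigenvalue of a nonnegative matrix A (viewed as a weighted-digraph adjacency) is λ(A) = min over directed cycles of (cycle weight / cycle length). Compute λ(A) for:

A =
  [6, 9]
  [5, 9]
λ(A) = 6

Enumerate directed cycles and compute their means (weight / length). Sample:
  cycle 0 → 0: weight = 6, length = 1, mean = 6/1 ≈ 6.000
  cycle 1 → 1: weight = 9, length = 1, mean = 9/1 ≈ 9.000
  cycle 0 → 1 → 0: weight = 14, length = 2, mean = 14/2 ≈ 7.000
  cycle 1 → 0 → 1: weight = 14, length = 2, mean = 14/2 ≈ 7.000
Minimum mean = 6.000, attained e.g. along the cycle 0 → 0 with weight 6 and length 1. So λ(A) = 6/1 = 6.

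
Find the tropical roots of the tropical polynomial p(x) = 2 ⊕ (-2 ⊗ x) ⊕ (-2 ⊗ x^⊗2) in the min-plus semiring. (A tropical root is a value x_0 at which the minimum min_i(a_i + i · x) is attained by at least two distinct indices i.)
Roots: {0, 4}

Each tropical root is a break point of the lower envelope of the lines y = a_i + i · x (there are 3 lines, with slopes 0, 1, ..., 2). Only the lines that attain the minimum somewhere contribute to roots; other lines are dominated. Here the surviving (envelope) indices are i = 2, i = 1, i = 0.
Intersections between consecutive envelope lines give the roots: for adjacent envelope indices i < j the intersection is x = (a_i − a_j) / (j − i). Reading off the sorted break points: {0, 4}.
Verification: at each break x_0, at least two indices attain the minimum of min_i(a_i + i · x_0).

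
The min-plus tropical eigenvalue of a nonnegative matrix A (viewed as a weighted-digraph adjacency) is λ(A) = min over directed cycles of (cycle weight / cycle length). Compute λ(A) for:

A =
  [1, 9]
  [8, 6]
λ(A) = 1

Enumerate directed cycles and compute their means (weight / length). Sample:
  cycle 0 → 0: weight = 1, length = 1, mean = 1/1 ≈ 1.000
  cycle 1 → 1: weight = 6, length = 1, mean = 6/1 ≈ 6.000
  cycle 0 → 1 → 0: weight = 17, length = 2, mean = 17/2 ≈ 8.500
  cycle 1 → 0 → 1: weight = 17, length = 2, mean = 17/2 ≈ 8.500
Minimum mean = 1.000, attained e.g. along the cycle 0 → 0 with weight 1 and length 1. So λ(A) = 1/1 = 1.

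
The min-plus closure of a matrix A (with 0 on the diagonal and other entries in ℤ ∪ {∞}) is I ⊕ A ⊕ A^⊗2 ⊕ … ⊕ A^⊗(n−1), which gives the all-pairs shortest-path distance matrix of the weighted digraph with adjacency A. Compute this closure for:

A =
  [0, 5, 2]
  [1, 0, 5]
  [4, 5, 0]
Closure =
  [0, 5, 2]
  [1, 0, 3]
  [4, 5, 0]

This is the Floyd-Warshall all-pairs shortest-path computation. For each intermediate vertex k = 0, 1, …, 2, update dist[i][j] ← min(dist[i][j], dist[i][k] + dist[k][j]). The final matrix gives, for each (i, j), the minimum total weight of any directed path from i to j (possibly empty when i = j).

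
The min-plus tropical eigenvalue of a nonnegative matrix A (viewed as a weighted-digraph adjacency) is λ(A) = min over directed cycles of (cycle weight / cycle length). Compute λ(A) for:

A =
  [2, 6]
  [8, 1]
λ(A) = 1

Enumerate directed cycles and compute their means (weight / length). Sample:
  cycle 0 → 0: weight = 2, length = 1, mean = 2/1 ≈ 2.000
  cycle 1 → 1: weight = 1, length = 1, mean = 1/1 ≈ 1.000
  cycle 0 → 1 → 0: weight = 14, length = 2, mean = 14/2 ≈ 7.000
  cycle 1 → 0 → 1: weight = 14, length = 2, mean = 14/2 ≈ 7.000
Minimum mean = 1.000, attained e.g. along the cycle 1 → 1 with weight 1 and length 1. So λ(A) = 1/1 = 1.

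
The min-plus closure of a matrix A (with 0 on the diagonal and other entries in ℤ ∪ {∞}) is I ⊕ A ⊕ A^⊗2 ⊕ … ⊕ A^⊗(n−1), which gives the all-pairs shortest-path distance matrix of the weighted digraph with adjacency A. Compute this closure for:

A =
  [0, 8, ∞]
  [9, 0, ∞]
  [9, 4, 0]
Closure =
  [0, 8, ∞]
  [9, 0, ∞]
  [9, 4, 0]

This is the Floyd-Warshall all-pairs shortest-path computation. For each intermediate vertex k = 0, 1, …, 2, update dist[i][j] ← min(dist[i][j], dist[i][k] + dist[k][j]). The final matrix gives, for each (i, j), the minimum total weight of any directed path from i to j (possibly empty when i = j).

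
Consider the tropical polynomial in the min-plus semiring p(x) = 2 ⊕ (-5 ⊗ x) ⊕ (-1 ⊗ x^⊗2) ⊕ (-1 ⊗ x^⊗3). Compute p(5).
p(5) = 0

A tropical monomial a ⊗ x^⊗i evaluates to a + i · x. Evaluating each term at x = 5:
  Term 0 contributes 2 + 0 · 5 = 2
  Term 1 contributes -5 + 1 · 5 = 0
  Term 2 contributes -1 + 2 · 5 = 9
  Term 3 contributes -1 + 3 · 5 = 14
p(5) = ⊕ of these = min[2, 0, 9, 14] = 0.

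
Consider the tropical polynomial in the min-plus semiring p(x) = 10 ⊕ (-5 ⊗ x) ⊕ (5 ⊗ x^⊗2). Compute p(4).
p(4) = -1

A tropical monomial a ⊗ x^⊗i evaluates to a + i · x. Evaluating each term at x = 4:
  Term 0 contributes 10 + 0 · 4 = 10
  Term 1 contributes -5 + 1 · 4 = -1
  Term 2 contributes 5 + 2 · 4 = 13
p(4) = ⊕ of these = min[10, -1, 13] = -1.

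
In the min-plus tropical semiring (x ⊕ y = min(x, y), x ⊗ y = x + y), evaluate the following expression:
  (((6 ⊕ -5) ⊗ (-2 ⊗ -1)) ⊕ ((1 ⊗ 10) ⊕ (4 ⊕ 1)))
(((6 ⊕ -5) ⊗ (-2 ⊗ -1)) ⊕ ((1 ⊗ 10) ⊕ (4 ⊕ 1))) = -8

Expand innermost to outermost. Recall ⊕ takes the minimum of its arguments and ⊗ takes their sum. Working out the expression (((6 ⊕ -5) ⊗ (-2 ⊗ -1)) ⊕ ((1 ⊗ 10) ⊕ (4 ⊕ 1))) gives -8.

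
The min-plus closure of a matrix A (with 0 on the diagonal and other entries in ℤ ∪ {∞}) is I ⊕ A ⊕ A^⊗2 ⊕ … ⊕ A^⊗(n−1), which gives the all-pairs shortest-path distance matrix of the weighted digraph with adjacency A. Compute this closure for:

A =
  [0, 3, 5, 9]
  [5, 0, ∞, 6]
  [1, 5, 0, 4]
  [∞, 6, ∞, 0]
Closure =
  [0, 3, 5, 9]
  [5, 0, 10, 6]
  [1, 4, 0, 4]
  [11, 6, 16, 0]

This is the Floyd-Warshall all-pairs shortest-path computation. For each intermediate vertex k = 0, 1, …, 3, update dist[i][j] ← min(dist[i][j], dist[i][k] + dist[k][j]). The final matrix gives, for each (i, j), the minimum total weight of any directed path from i to j (possibly empty when i = j).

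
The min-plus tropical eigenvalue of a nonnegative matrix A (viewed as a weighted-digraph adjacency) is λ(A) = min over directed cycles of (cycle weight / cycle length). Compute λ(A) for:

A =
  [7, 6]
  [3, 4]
λ(A) = 4

Enumerate directed cycles and compute their means (weight / length). Sample:
  cycle 0 → 0: weight = 7, length = 1, mean = 7/1 ≈ 7.000
  cycle 1 → 1: weight = 4, length = 1, mean = 4/1 ≈ 4.000
  cycle 0 → 1 → 0: weight = 9, length = 2, mean = 9/2 ≈ 4.500
  cycle 1 → 0 → 1: weight = 9, length = 2, mean = 9/2 ≈ 4.500
Minimum mean = 4.000, attained e.g. along the cycle 1 → 1 with weight 4 and length 1. So λ(A) = 4/1 = 4.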